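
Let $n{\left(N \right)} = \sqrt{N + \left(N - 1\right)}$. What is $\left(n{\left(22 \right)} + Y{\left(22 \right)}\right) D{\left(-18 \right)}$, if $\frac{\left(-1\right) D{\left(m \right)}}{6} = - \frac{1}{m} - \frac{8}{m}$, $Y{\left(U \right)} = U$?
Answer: $-66 - 3 \sqrt{43} \approx -85.672$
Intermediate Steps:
$n{\left(N \right)} = \sqrt{-1 + 2 N}$ ($n{\left(N \right)} = \sqrt{N + \left(-1 + N\right)} = \sqrt{-1 + 2 N}$)
$D{\left(m \right)} = \frac{54}{m}$ ($D{\left(m \right)} = - 6 \left(- \frac{1}{m} - \frac{8}{m}\right) = - 6 \left(- \frac{9}{m}\right) = \frac{54}{m}$)
$\left(n{\left(22 \right)} + Y{\left(22 \right)}\right) D{\left(-18 \right)} = \left(\sqrt{-1 + 2 \cdot 22} + 22\right) \frac{54}{-18} = \left(\sqrt{-1 + 44} + 22\right) 54 \left(- \frac{1}{18}\right) = \left(\sqrt{43} + 22\right) \left(-3\right) = \left(22 + \sqrt{43}\right) \left(-3\right) = -66 - 3 \sqrt{43}$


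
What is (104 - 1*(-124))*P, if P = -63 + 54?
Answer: -2052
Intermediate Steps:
P = -9
(104 - 1*(-124))*P = (104 - 1*(-124))*(-9) = (104 + 124)*(-9) = 228*(-9) = -2052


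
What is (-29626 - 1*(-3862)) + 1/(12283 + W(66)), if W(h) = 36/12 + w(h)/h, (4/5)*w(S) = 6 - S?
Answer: -6963158966/270267 ≈ -25764.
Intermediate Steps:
w(S) = 15/2 - 5*S/4 (w(S) = 5*(6 - S)/4 = 15/2 - 5*S/4)
W(h) = 3 + (15/2 - 5*h/4)/h (W(h) = 36/12 + (15/2 - 5*h/4)/h = 36*(1/12) + (15/2 - 5*h/4)/h = 3 + (15/2 - 5*h/4)/h)
(-29626 - 1*(-3862)) + 1/(12283 + W(66)) = (-29626 - 1*(-3862)) + 1/(12283 + (¼)*(30 + 7*66)/66) = (-29626 + 3862) + 1/(12283 + (¼)*(1/66)*(30 + 462)) = -25764 + 1/(12283 + (¼)*(1/66)*492) = -25764 + 1/(12283 + 41/22) = -25764 + 1/(270267/22) = -25764 + 22/270267 = -6963158966/270267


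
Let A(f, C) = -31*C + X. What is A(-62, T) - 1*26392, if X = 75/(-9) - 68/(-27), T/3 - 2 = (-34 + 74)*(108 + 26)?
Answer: -14176723/27 ≈ -5.2506e+5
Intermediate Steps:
T = 16086 (T = 6 + 3*((-34 + 74)*(108 + 26)) = 6 + 3*(40*134) = 6 + 3*5360 = 6 + 16080 = 16086)
X = -157/27 (X = 75*(-⅑) - 68*(-1/27) = -25/3 + 68/27 = -157/27 ≈ -5.8148)
A(f, C) = -157/27 - 31*C (A(f, C) = -31*C - 157/27 = -157/27 - 31*C)
A(-62, T) - 1*26392 = (-157/27 - 31*16086) - 1*26392 = (-157/27 - 498666) - 26392 = -13464139/27 - 26392 = -14176723/27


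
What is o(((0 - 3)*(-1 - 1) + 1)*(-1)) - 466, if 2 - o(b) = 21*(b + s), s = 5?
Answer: -422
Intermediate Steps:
o(b) = -103 - 21*b (o(b) = 2 - 21*(b + 5) = 2 - 21*(5 + b) = 2 - (105 + 21*b) = 2 + (-105 - 21*b) = -103 - 21*b)
o(((0 - 3)*(-1 - 1) + 1)*(-1)) - 466 = (-103 - 21*((0 - 3)*(-1 - 1) + 1)*(-1)) - 466 = (-103 - 21*(-3*(-2) + 1)*(-1)) - 466 = (-103 - 21*(6 + 1)*(-1)) - 466 = (-103 - 147*(-1)) - 466 = (-103 - 21*(-7)) - 466 = (-103 + 147) - 466 = 44 - 466 = -422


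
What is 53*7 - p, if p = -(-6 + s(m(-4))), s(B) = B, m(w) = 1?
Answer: 366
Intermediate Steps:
p = 5 (p = -(-6 + 1) = -1*(-5) = 5)
53*7 - p = 53*7 - 1*5 = 371 - 5 = 366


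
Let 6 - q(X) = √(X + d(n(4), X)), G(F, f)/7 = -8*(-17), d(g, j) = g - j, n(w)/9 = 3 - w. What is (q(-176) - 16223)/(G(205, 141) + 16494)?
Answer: -16217/17446 - 3*I/17446 ≈ -0.92955 - 0.00017196*I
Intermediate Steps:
n(w) = 27 - 9*w (n(w) = 9*(3 - w) = 27 - 9*w)
G(F, f) = 952 (G(F, f) = 7*(-8*(-17)) = 7*136 = 952)
q(X) = 6 - 3*I (q(X) = 6 - √(X + ((27 - 9*4) - X)) = 6 - √(X + ((27 - 36) - X)) = 6 - √(X + (-9 - X)) = 6 - √(-9) = 6 - 3*I)
(q(-176) - 16223)/(G(205, 141) + 16494) = ((6 - 3*I) - 16223)/(952 + 16494) = (-16217 - 3*I)/17446 = (-16217 - 3*I)*(1/17446) = -16217/17446 - 3*I/17446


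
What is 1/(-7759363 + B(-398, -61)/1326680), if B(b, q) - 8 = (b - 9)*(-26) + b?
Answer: -165835/1286773961831 ≈ -1.2888e-7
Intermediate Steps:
B(b, q) = 242 - 25*b (B(b, q) = 8 + ((b - 9)*(-26) + b) = 8 + ((-9 + b)*(-26) + b) = 8 + ((234 - 26*b) + b) = 8 + (234 - 25*b) = 242 - 25*b)
1/(-7759363 + B(-398, -61)/1326680) = 1/(-7759363 + (242 - 25*(-398))/1326680) = 1/(-7759363 + (242 + 9950)*(1/1326680)) = 1/(-7759363 + 10192*(1/1326680)) = 1/(-7759363 + 1274/165835) = 1/(-1286773961831/165835) = -165835/1286773961831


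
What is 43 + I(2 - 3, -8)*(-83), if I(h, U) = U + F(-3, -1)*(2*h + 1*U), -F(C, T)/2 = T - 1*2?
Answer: 5687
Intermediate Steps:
F(C, T) = 4 - 2*T (F(C, T) = -2*(T - 1*2) = -2*(T - 2) = -2*(-2 + T) = 4 - 2*T)
I(h, U) = 7*U + 12*h (I(h, U) = U + (4 - 2*(-1))*(2*h + 1*U) = U + (4 + 2)*(2*h + U) = U + 6*(U + 2*h) = U + (6*U + 12*h) = 7*U + 12*h)
43 + I(2 - 3, -8)*(-83) = 43 + (7*(-8) + 12*(2 - 3))*(-83) = 43 + (-56 + 12*(-1))*(-83) = 43 + (-56 - 12)*(-83) = 43 - 68*(-83) = 43 + 5644 = 5687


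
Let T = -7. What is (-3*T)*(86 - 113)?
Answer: -567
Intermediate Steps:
(-3*T)*(86 - 113) = (-3*(-7))*(86 - 113) = 21*(-27) = -567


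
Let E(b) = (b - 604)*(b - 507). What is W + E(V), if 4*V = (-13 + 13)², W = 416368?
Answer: 722596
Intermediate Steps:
V = 0 (V = (-13 + 13)²/4 = (¼)*0² = (¼)*0 = 0)
E(b) = (-604 + b)*(-507 + b)
W + E(V) = 416368 + (306228 + 0² - 1111*0) = 416368 + (306228 + 0 + 0) = 416368 + 306228 = 722596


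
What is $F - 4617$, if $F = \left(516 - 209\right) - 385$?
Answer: $-4695$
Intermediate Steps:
$F = -78$ ($F = 307 - 385 = -78$)
$F - 4617 = -78 - 4617 = -4695$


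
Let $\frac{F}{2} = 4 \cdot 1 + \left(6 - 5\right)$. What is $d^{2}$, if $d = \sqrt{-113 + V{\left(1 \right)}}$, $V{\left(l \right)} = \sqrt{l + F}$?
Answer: $-113 + \sqrt{11} \approx -109.68$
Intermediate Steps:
$F = 10$ ($F = 2 \left(4 \cdot 1 + \left(6 - 5\right)\right) = 2 \left(4 + \left(6 - 5\right)\right) = 2 \left(4 + 1\right) = 2 \cdot 5 = 10$)
$V{\left(l \right)} = \sqrt{10 + l}$ ($V{\left(l \right)} = \sqrt{l + 10} = \sqrt{10 + l}$)
$d = \sqrt{-113 + \sqrt{11}}$ ($d = \sqrt{-113 + \sqrt{10 + 1}} = \sqrt{-113 + \sqrt{11}} \approx 10.473 i$)
$d^{2} = \left(\sqrt{-113 + \sqrt{11}}\right)^{2} = -113 + \sqrt{11}$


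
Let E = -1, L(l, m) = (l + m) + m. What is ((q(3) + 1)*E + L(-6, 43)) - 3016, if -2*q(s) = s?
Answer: -5871/2 ≈ -2935.5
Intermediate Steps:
q(s) = -s/2
L(l, m) = l + 2*m
((q(3) + 1)*E + L(-6, 43)) - 3016 = ((-1/2*3 + 1)*(-1) + (-6 + 2*43)) - 3016 = ((-3/2 + 1)*(-1) + (-6 + 86)) - 3016 = (-1/2*(-1) + 80) - 3016 = (1/2 + 80) - 3016 = 161/2 - 3016 = -5871/2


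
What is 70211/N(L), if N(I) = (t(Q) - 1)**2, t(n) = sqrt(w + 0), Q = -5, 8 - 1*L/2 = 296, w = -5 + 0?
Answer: 70211/(1 - I*sqrt(5))**2 ≈ -7801.2 + 8722.0*I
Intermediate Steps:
w = -5
L = -576 (L = 16 - 2*296 = 16 - 592 = -576)
t(n) = I*sqrt(5) (t(n) = sqrt(-5 + 0) = sqrt(-5) = I*sqrt(5))
N(I) = (-1 + I*sqrt(5))**2 (N(I) = (I*sqrt(5) - 1)**2 = (-1 + I*sqrt(5))**2)
70211/N(L) = 70211/((1 - I*sqrt(5))**2) = 70211/(1 - I*sqrt(5))**2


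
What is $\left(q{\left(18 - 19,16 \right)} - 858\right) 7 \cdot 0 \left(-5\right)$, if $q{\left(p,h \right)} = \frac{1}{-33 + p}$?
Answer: $0$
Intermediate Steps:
$\left(q{\left(18 - 19,16 \right)} - 858\right) 7 \cdot 0 \left(-5\right) = \left(\frac{1}{-33 + \left(18 - 19\right)} - 858\right) 7 \cdot 0 \left(-5\right) = \left(\frac{1}{-33 + \left(18 - 19\right)} - 858\right) 0 \left(-5\right) = \left(\frac{1}{-33 - 1} - 858\right) 0 = \left(\frac{1}{-34} - 858\right) 0 = \left(- \frac{1}{34} - 858\right) 0 = \left(- \frac{29173}{34}\right) 0 = 0$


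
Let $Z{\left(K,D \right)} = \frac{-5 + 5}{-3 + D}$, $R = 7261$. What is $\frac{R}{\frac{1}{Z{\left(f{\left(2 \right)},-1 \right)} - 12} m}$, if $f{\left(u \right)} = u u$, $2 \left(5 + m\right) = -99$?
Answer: $\frac{174264}{109} \approx 1598.8$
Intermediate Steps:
$m = - \frac{109}{2}$ ($m = -5 + \frac{1}{2} \left(-99\right) = -5 - \frac{99}{2} = - \frac{109}{2} \approx -54.5$)
$f{\left(u \right)} = u^{2}$
$Z{\left(K,D \right)} = 0$ ($Z{\left(K,D \right)} = \frac{0}{-3 + D} = 0$)
$\frac{R}{\frac{1}{Z{\left(f{\left(2 \right)},-1 \right)} - 12} m} = \frac{7261}{\frac{1}{0 - 12} \left(- \frac{109}{2}\right)} = \frac{7261}{\frac{1}{-12} \left(- \frac{109}{2}\right)} = \frac{7261}{\left(- \frac{1}{12}\right) \left(- \frac{109}{2}\right)} = \frac{7261}{\frac{109}{24}} = 7261 \cdot \frac{24}{109} = \frac{174264}{109}$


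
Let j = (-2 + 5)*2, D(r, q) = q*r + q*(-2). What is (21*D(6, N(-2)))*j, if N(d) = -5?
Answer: -2520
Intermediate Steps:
D(r, q) = -2*q + q*r (D(r, q) = q*r - 2*q = -2*q + q*r)
j = 6 (j = 3*2 = 6)
(21*D(6, N(-2)))*j = (21*(-5*(-2 + 6)))*6 = (21*(-5*4))*6 = (21*(-20))*6 = -420*6 = -2520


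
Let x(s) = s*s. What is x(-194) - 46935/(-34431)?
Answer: 431964017/11477 ≈ 37637.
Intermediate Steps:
x(s) = s²
x(-194) - 46935/(-34431) = (-194)² - 46935/(-34431) = 37636 - 46935*(-1)/34431 = 37636 - 1*(-15645/11477) = 37636 + 15645/11477 = 431964017/11477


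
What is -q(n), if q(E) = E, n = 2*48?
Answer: -96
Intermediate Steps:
n = 96
-q(n) = -1*96 = -96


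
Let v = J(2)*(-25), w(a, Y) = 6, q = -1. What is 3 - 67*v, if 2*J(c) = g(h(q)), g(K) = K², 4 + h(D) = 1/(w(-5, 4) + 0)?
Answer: 886291/72 ≈ 12310.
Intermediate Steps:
h(D) = -23/6 (h(D) = -4 + 1/(6 + 0) = -4 + 1/6 = -4 + ⅙ = -23/6)
J(c) = 529/72 (J(c) = (-23/6)²/2 = (½)*(529/36) = 529/72)
v = -13225/72 (v = (529/72)*(-25) = -13225/72 ≈ -183.68)
3 - 67*v = 3 - 67*(-13225/72) = 3 + 886075/72 = 886291/72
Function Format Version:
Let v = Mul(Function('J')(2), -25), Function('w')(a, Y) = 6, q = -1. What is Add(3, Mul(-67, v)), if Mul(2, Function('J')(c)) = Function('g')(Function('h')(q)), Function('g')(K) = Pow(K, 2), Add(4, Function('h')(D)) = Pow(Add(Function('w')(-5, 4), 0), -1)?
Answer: Rational(886291, 72) ≈ 12310.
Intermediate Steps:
Function('h')(D) = Rational(-23, 6) (Function('h')(D) = Add(-4, Pow(Add(6, 0), -1)) = Add(-4, Pow(6, -1)) = Add(-4, Rational(1, 6)) = Rational(-23, 6))
Function('J')(c) = Rational(529, 72) (Function('J')(c) = Mul(Rational(1, 2), Pow(Rational(-23, 6), 2)) = Mul(Rational(1, 2), Rational(529, 36)) = Rational(529, 72))
v = Rational(-13225, 72) (v = Mul(Rational(529, 72), -25) = Rational(-13225, 72) ≈ -183.68)
Add(3, Mul(-67, v)) = Add(3, Mul(-67, Rational(-13225, 72))) = Add(3, Rational(886075, 72)) = Rational(886291, 72)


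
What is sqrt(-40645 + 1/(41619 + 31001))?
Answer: I*sqrt(53587022366345)/36310 ≈ 201.61*I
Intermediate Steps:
sqrt(-40645 + 1/(41619 + 31001)) = sqrt(-40645 + 1/72620) = sqrt(-2951639899/72620) = I*sqrt(53587022366345)/36310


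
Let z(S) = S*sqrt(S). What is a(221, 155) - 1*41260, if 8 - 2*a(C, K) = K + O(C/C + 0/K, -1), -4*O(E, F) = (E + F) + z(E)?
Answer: -330667/8 ≈ -41333.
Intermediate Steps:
z(S) = S**(3/2)
O(E, F) = -E/4 - F/4 - E**(3/2)/4 (O(E, F) = -((E + F) + E**(3/2))/4 = -(E + F + E**(3/2))/4 = -E/4 - F/4 - E**(3/2)/4)
a(C, K) = 33/8 - K/2 (a(C, K) = 4 - (K + (-(C/C + 0/K)/4 - 1/4*(-1) - (C/C + 0/K)**(3/2)/4))/2 = 4 - (K + (-(1 + 0)/4 + 1/4 - (1 + 0)**(3/2)/4))/2 = 4 - (K + (-1/4*1 + 1/4 - 1**(3/2)/4))/2 = 4 - (K + (-1/4 + 1/4 - 1/4*1))/2 = 4 - (K + (-1/4 + 1/4 - 1/4))/2 = 4 - (K - 1/4)/2 = 4 - (-1/4 + K)/2 = 4 + (1/8 - K/2) = 33/8 - K/2)
a(221, 155) - 1*41260 = (33/8 - 1/2*155) - 1*41260 = (33/8 - 155/2) - 41260 = -587/8 - 41260 = -330667/8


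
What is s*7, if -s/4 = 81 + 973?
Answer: -29512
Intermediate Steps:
s = -4216 (s = -4*(81 + 973) = -4*1054 = -4216)
s*7 = -4216*7 = -29512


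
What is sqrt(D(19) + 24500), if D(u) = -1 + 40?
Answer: sqrt(24539) ≈ 156.65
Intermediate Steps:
D(u) = 39
sqrt(D(19) + 24500) = sqrt(39 + 24500) = sqrt(24539)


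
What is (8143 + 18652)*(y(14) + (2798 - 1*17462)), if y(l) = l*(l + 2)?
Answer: -386919800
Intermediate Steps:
y(l) = l*(2 + l)
(8143 + 18652)*(y(14) + (2798 - 1*17462)) = (8143 + 18652)*(14*(2 + 14) + (2798 - 1*17462)) = 26795*(14*16 + (2798 - 17462)) = 26795*(224 - 14664) = 26795*(-14440) = -386919800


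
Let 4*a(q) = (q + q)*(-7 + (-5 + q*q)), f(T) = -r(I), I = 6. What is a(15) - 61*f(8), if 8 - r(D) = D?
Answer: 3439/2 ≈ 1719.5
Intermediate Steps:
r(D) = 8 - D
f(T) = -2 (f(T) = -(8 - 1*6) = -(8 - 6) = -1*2 = -2)
a(q) = q*(-12 + q**2)/2 (a(q) = ((q + q)*(-7 + (-5 + q*q)))/4 = ((2*q)*(-7 + (-5 + q**2)))/4 = ((2*q)*(-12 + q**2))/4 = (2*q*(-12 + q**2))/4 = q*(-12 + q**2)/2)
a(15) - 61*f(8) = (1/2)*15*(-12 + 15**2) - 61*(-2) = (1/2)*15*(-12 + 225) + 122 = (1/2)*15*213 + 122 = 3195/2 + 122 = 3439/2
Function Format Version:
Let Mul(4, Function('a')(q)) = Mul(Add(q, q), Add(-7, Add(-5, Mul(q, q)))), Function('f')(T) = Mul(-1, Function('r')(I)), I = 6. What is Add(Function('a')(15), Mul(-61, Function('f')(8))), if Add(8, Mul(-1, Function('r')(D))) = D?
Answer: Rational(3439, 2) ≈ 1719.5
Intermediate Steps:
Function('r')(D) = Add(8, Mul(-1, D))
Function('f')(T) = -2 (Function('f')(T) = Mul(-1, Add(8, Mul(-1, 6))) = Mul(-1, Add(8, -6)) = Mul(-1, 2) = -2)
Function('a')(q) = Mul(Rational(1, 2), q, Add(-12, Pow(q, 2))) (Function('a')(q) = Mul(Rational(1, 4), Mul(Add(q, q), Add(-7, Add(-5, Mul(q, q))))) = Mul(Rational(1, 4), Mul(Mul(2, q), Add(-7, Add(-5, Pow(q, 2))))) = Mul(Rational(1, 4), Mul(Mul(2, q), Add(-12, Pow(q, 2)))) = Mul(Rational(1, 4), Mul(2, q, Add(-12, Pow(q, 2)))) = Mul(Rational(1, 2), q, Add(-12, Pow(q, 2))))
Add(Function('a')(15), Mul(-61, Function('f')(8))) = Add(Mul(Rational(1, 2), 15, Add(-12, Pow(15, 2))), Mul(-61, -2)) = Add(Mul(Rational(1, 2), 15, Add(-12, 225)), 122) = Add(Mul(Rational(1, 2), 15, 213), 122) = Add(Rational(3195, 2), 122) = Rational(3439, 2)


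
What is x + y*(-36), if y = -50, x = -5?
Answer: 1795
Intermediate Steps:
x + y*(-36) = -5 - 50*(-36) = -5 + 1800 = 1795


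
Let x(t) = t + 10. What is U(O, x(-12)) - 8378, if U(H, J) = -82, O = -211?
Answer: -8460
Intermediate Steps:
x(t) = 10 + t
U(O, x(-12)) - 8378 = -82 - 8378 = -8460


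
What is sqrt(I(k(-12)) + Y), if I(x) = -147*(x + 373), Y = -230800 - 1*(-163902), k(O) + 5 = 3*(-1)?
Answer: I*sqrt(120553) ≈ 347.21*I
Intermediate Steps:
k(O) = -8 (k(O) = -5 + 3*(-1) = -5 - 3 = -8)
Y = -66898 (Y = -230800 + 163902 = -66898)
I(x) = -54831 - 147*x (I(x) = -147*(373 + x) = -54831 - 147*x)
sqrt(I(k(-12)) + Y) = sqrt((-54831 - 147*(-8)) - 66898) = sqrt((-54831 + 1176) - 66898) = sqrt(-53655 - 66898) = sqrt(-120553) = I*sqrt(120553)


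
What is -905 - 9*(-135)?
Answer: 310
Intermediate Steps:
-905 - 9*(-135) = -905 - 1*(-1215) = -905 + 1215 = 310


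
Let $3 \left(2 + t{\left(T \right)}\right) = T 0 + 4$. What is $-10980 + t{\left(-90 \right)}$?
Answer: $- \frac{32942}{3} \approx -10981.0$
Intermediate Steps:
$t{\left(T \right)} = - \frac{2}{3}$ ($t{\left(T \right)} = -2 + \frac{T 0 + 4}{3} = -2 + \frac{0 + 4}{3} = -2 + \frac{1}{3} \cdot 4 = -2 + \frac{4}{3} = - \frac{2}{3}$)
$-10980 + t{\left(-90 \right)} = -10980 - \frac{2}{3} = - \frac{32942}{3}$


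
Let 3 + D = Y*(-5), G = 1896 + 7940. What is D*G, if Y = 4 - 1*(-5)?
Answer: -472128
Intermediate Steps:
Y = 9 (Y = 4 + 5 = 9)
G = 9836
D = -48 (D = -3 + 9*(-5) = -3 - 45 = -48)
D*G = -48*9836 = -472128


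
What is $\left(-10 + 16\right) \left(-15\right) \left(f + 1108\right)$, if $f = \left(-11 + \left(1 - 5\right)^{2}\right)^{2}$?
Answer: $-101970$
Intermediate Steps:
$f = 25$ ($f = \left(-11 + \left(-4\right)^{2}\right)^{2} = \left(-11 + 16\right)^{2} = 5^{2} = 25$)
$\left(-10 + 16\right) \left(-15\right) \left(f + 1108\right) = \left(-10 + 16\right) \left(-15\right) \left(25 + 1108\right) = 6 \left(-15\right) 1133 = \left(-90\right) 1133 = -101970$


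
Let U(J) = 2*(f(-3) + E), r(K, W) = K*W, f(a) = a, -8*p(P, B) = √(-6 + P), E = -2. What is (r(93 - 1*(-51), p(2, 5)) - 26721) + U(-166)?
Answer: -26731 - 36*I ≈ -26731.0 - 36.0*I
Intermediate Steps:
p(P, B) = -√(-6 + P)/8
U(J) = -10 (U(J) = 2*(-3 - 2) = 2*(-5) = -10)
(r(93 - 1*(-51), p(2, 5)) - 26721) + U(-166) = ((93 - 1*(-51))*(-√(-6 + 2)/8) - 26721) - 10 = ((93 + 51)*(-I/4) - 26721) - 10 = (144*(-I/4) - 26721) - 10 = (-36*I - 26721) - 10 = (-26721 - 36*I) - 10 = -26731 - 36*I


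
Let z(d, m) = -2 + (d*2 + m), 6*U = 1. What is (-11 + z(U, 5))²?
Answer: 529/9 ≈ 58.778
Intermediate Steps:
U = ⅙ (U = (⅙)*1 = ⅙ ≈ 0.16667)
z(d, m) = -2 + m + 2*d (z(d, m) = -2 + (2*d + m) = -2 + (m + 2*d) = -2 + m + 2*d)
(-11 + z(U, 5))² = (-11 + (-2 + 5 + 2*(⅙)))² = (-11 + (-2 + 5 + ⅓))² = (-11 + 10/3)² = (-23/3)² = 529/9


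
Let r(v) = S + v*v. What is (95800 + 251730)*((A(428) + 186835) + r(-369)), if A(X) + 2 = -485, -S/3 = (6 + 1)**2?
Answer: 112030465860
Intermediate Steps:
S = -147 (S = -3*(6 + 1)**2 = -3*7**2 = -3*49 = -147)
A(X) = -487 (A(X) = -2 - 485 = -487)
r(v) = -147 + v**2 (r(v) = -147 + v*v = -147 + v**2)
(95800 + 251730)*((A(428) + 186835) + r(-369)) = (95800 + 251730)*((-487 + 186835) + (-147 + (-369)**2)) = 347530*(186348 + (-147 + 136161)) = 347530*(186348 + 136014) = 347530*322362 = 112030465860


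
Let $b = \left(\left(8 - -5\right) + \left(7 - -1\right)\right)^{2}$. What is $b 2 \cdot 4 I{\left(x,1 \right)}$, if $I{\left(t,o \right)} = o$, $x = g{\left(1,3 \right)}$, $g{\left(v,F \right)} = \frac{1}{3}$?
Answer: $3528$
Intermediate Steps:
$g{\left(v,F \right)} = \frac{1}{3}$
$x = \frac{1}{3} \approx 0.33333$
$b = 441$ ($b = \left(\left(8 + 5\right) + \left(7 + 1\right)\right)^{2} = \left(13 + 8\right)^{2} = 21^{2} = 441$)
$b 2 \cdot 4 I{\left(x,1 \right)} = 441 \cdot 2 \cdot 4 \cdot 1 = 441 \cdot 8 \cdot 1 = 441 \cdot 8 = 3528$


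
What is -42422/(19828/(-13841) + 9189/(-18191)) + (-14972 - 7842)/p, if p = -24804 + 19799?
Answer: 4860903414403488/221983624135 ≈ 21898.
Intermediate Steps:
p = -5005
-42422/(19828/(-13841) + 9189/(-18191)) + (-14972 - 7842)/p = -42422/(19828/(-13841) + 9189/(-18191)) + (-14972 - 7842)/(-5005) = -42422/(19828*(-1/13841) + 9189*(-1/18191)) - 22814*(-1/5005) = -42422/(-19828/13841 - 9189/18191) + 2074/455 = -42422/(-487876097/251781631) + 2074/455 = -42422*(-251781631/487876097) + 2074/455 = 10681080350282/487876097 + 2074/455 = 4860903414403488/221983624135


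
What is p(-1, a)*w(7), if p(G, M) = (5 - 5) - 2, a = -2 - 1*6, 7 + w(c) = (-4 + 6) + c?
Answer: -4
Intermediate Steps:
w(c) = -5 + c (w(c) = -7 + ((-4 + 6) + c) = -7 + (2 + c) = -5 + c)
a = -8 (a = -2 - 6 = -8)
p(G, M) = -2 (p(G, M) = 0 - 2 = -2)
p(-1, a)*w(7) = -2*(-5 + 7) = -2*2 = -4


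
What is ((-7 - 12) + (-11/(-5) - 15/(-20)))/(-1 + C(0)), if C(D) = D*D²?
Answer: 321/20 ≈ 16.050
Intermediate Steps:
C(D) = D³
((-7 - 12) + (-11/(-5) - 15/(-20)))/(-1 + C(0)) = ((-7 - 12) + (-11/(-5) - 15/(-20)))/(-1 + 0³) = (-19 + (-11*(-⅕) - 15*(-1/20)))/(-1 + 0) = (-19 + (11/5 + ¾))/(-1) = (-19 + 59/20)*(-1) = -321/20*(-1) = 321/20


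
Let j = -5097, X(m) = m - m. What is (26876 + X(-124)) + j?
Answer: 21779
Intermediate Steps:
X(m) = 0
(26876 + X(-124)) + j = (26876 + 0) - 5097 = 26876 - 5097 = 21779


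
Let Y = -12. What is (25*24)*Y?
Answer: -7200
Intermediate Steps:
(25*24)*Y = (25*24)*(-12) = 600*(-12) = -7200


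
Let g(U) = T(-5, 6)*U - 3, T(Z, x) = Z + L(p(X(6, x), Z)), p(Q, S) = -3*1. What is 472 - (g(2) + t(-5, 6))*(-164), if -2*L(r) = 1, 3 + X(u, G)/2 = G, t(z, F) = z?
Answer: -2644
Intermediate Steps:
X(u, G) = -6 + 2*G
p(Q, S) = -3
L(r) = -½ (L(r) = -½*1 = -½)
T(Z, x) = -½ + Z (T(Z, x) = Z - ½ = -½ + Z)
g(U) = -3 - 11*U/2 (g(U) = (-½ - 5)*U - 3 = -11*U/2 - 3 = -3 - 11*U/2)
472 - (g(2) + t(-5, 6))*(-164) = 472 - ((-3 - 11/2*2) - 5)*(-164) = 472 - ((-3 - 11) - 5)*(-164) = 472 - (-14 - 5)*(-164) = 472 - 1*(-19)*(-164) = 472 + 19*(-164) = 472 - 3116 = -2644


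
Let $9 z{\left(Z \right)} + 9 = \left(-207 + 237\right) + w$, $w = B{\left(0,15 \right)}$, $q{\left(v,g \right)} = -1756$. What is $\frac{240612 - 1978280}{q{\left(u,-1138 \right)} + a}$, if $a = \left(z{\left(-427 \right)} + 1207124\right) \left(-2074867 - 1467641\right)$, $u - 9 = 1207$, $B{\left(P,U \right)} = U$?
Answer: $\frac{434417}{1069065149695} \approx 4.0635 \cdot 10^{-7}$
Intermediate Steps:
$u = 1216$ ($u = 9 + 1207 = 1216$)
$w = 15$
$z{\left(Z \right)} = 4$ ($z{\left(Z \right)} = -1 + \frac{\left(-207 + 237\right) + 15}{9} = -1 + \frac{30 + 15}{9} = -1 + \frac{1}{9} \cdot 45 = -1 + 5 = 4$)
$a = -4276260597024$ ($a = \left(4 + 1207124\right) \left(-2074867 - 1467641\right) = 1207128 \left(-3542508\right) = -4276260597024$)
$\frac{240612 - 1978280}{q{\left(u,-1138 \right)} + a} = \frac{240612 - 1978280}{-1756 - 4276260597024} = - \frac{1737668}{-4276260598780} = \left(-1737668\right) \left(- \frac{1}{4276260598780}\right) = \frac{434417}{1069065149695}$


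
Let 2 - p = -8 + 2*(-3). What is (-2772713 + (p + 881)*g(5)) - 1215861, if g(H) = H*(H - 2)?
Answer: -3975119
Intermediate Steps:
p = 16 (p = 2 - (-8 + 2*(-3)) = 2 - (-8 - 6) = 2 - 1*(-14) = 2 + 14 = 16)
g(H) = H*(-2 + H)
(-2772713 + (p + 881)*g(5)) - 1215861 = (-2772713 + (16 + 881)*(5*(-2 + 5))) - 1215861 = (-2772713 + 897*(5*3)) - 1215861 = (-2772713 + 897*15) - 1215861 = (-2772713 + 13455) - 1215861 = -2759258 - 1215861 = -3975119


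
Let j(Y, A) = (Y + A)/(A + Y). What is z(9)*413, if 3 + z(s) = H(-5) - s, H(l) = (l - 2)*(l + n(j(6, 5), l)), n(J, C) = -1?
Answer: 12390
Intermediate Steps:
j(Y, A) = 1 (j(Y, A) = (A + Y)/(A + Y) = 1)
H(l) = (-1 + l)*(-2 + l) (H(l) = (l - 2)*(l - 1) = (-2 + l)*(-1 + l) = (-1 + l)*(-2 + l))
z(s) = 39 - s (z(s) = -3 + ((2 + (-5)² - 3*(-5)) - s) = -3 + ((2 + 25 + 15) - s) = -3 + (42 - s) = 39 - s)
z(9)*413 = (39 - 1*9)*413 = (39 - 9)*413 = 30*413 = 12390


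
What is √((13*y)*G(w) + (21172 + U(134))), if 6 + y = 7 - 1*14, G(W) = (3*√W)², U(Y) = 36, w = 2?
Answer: √18166 ≈ 134.78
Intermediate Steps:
G(W) = 9*W
y = -13 (y = -6 + (7 - 1*14) = -6 + (7 - 14) = -6 - 7 = -13)
√((13*y)*G(w) + (21172 + U(134))) = √((13*(-13))*(9*2) + (21172 + 36)) = √(-169*18 + 21208) = √(-3042 + 21208) = √18166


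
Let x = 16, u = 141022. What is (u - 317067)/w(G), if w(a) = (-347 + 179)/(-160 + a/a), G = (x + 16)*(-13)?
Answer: -9330385/56 ≈ -1.6661e+5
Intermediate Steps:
G = -416 (G = (16 + 16)*(-13) = 32*(-13) = -416)
w(a) = 56/53 (w(a) = -168/(-160 + 1) = -168/(-159) = -168*(-1/159) = 56/53)
(u - 317067)/w(G) = (141022 - 317067)/(56/53) = -176045*53/56 = -9330385/56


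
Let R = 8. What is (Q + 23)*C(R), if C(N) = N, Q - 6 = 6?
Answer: 280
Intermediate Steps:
Q = 12 (Q = 6 + 6 = 12)
(Q + 23)*C(R) = (12 + 23)*8 = 35*8 = 280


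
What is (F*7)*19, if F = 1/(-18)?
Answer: -133/18 ≈ -7.3889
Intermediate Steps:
F = -1/18 ≈ -0.055556
(F*7)*19 = -1/18*7*19 = -7/18*19 = -133/18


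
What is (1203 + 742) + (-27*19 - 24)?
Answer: 1408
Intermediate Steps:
(1203 + 742) + (-27*19 - 24) = 1945 + (-513 - 24) = 1945 - 537 = 1408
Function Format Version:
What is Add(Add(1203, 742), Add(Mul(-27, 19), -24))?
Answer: 1408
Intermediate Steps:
Add(Add(1203, 742), Add(Mul(-27, 19), -24)) = Add(1945, Add(-513, -24)) = Add(1945, -537) = 1408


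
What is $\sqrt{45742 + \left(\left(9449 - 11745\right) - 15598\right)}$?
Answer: $118 \sqrt{2} \approx 166.88$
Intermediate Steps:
$\sqrt{45742 + \left(\left(9449 - 11745\right) - 15598\right)} = \sqrt{45742 - 17894} = \sqrt{27848} = 118 \sqrt{2}$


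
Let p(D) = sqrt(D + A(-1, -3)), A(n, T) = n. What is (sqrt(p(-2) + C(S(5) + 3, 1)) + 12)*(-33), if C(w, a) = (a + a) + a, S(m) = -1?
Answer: -396 - 33*sqrt(3 + I*sqrt(3)) ≈ -455.33 - 15.897*I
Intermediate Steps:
p(D) = sqrt(-1 + D) (p(D) = sqrt(D - 1) = sqrt(-1 + D))
C(w, a) = 3*a (C(w, a) = 2*a + a = 3*a)
(sqrt(p(-2) + C(S(5) + 3, 1)) + 12)*(-33) = (sqrt(sqrt(-1 - 2) + 3*1) + 12)*(-33) = (sqrt(sqrt(-3) + 3) + 12)*(-33) = (sqrt(I*sqrt(3) + 3) + 12)*(-33) = (sqrt(3 + I*sqrt(3)) + 12)*(-33) = (12 + sqrt(3 + I*sqrt(3)))*(-33) = -396 - 33*sqrt(3 + I*sqrt(3))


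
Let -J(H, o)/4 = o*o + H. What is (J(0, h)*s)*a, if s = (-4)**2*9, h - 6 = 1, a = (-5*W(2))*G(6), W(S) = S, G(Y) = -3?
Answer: -846720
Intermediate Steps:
a = 30 (a = -5*2*(-3) = -10*(-3) = 30)
h = 7 (h = 6 + 1 = 7)
J(H, o) = -4*H - 4*o**2 (J(H, o) = -4*(o*o + H) = -4*(o**2 + H) = -4*(H + o**2) = -4*H - 4*o**2)
s = 144 (s = 16*9 = 144)
(J(0, h)*s)*a = ((-4*0 - 4*7**2)*144)*30 = ((0 - 4*49)*144)*30 = ((0 - 196)*144)*30 = -196*144*30 = -28224*30 = -846720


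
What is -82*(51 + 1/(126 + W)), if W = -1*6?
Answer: -250961/60 ≈ -4182.7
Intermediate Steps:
W = -6
-82*(51 + 1/(126 + W)) = -82*(51 + 1/(126 - 6)) = -82*(51 + 1/120) = -82*6121/120 = -250961/60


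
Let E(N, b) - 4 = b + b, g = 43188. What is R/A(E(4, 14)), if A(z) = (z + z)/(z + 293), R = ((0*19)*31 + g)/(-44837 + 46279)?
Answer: 3509025/23072 ≈ 152.09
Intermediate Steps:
R = 21594/721 (R = ((0*19)*31 + 43188)/(-44837 + 46279) = (0*31 + 43188)/1442 = (0 + 43188)*(1/1442) = 43188*(1/1442) = 21594/721 ≈ 29.950)
E(N, b) = 4 + 2*b (E(N, b) = 4 + (b + b) = 4 + 2*b)
A(z) = 2*z/(293 + z) (A(z) = (2*z)/(293 + z) = 2*z/(293 + z))
R/A(E(4, 14)) = 21594/(721*((2*(4 + 2*14)/(293 + (4 + 2*14))))) = 21594/(721*((2*(4 + 28)/(293 + (4 + 28))))) = 21594/(721*((2*32/(293 + 32)))) = 21594/(721*((2*32/325))) = 21594/(721*((2*32*(1/325)))) = 21594/(721*(64/325)) = (21594/721)*(325/64) = 3509025/23072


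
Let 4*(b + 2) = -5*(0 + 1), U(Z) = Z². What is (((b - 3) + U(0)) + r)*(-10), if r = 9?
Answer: -55/2 ≈ -27.500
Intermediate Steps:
b = -13/4 (b = -2 + (-5*(0 + 1))/4 = -2 + (-5*1)/4 = -2 + (¼)*(-5) = -2 - 5/4 = -13/4 ≈ -3.2500)
(((b - 3) + U(0)) + r)*(-10) = (((-13/4 - 3) + 0²) + 9)*(-10) = ((-25/4 + 0) + 9)*(-10) = (-25/4 + 9)*(-10) = (11/4)*(-10) = -55/2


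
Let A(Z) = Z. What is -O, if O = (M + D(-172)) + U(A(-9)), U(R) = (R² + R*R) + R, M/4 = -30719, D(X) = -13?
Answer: 122736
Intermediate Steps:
M = -122876 (M = 4*(-30719) = -122876)
U(R) = R + 2*R² (U(R) = (R² + R²) + R = 2*R² + R = R + 2*R²)
O = -122736 (O = (-122876 - 13) - 9*(1 + 2*(-9)) = -122889 - 9*(1 - 18) = -122889 - 9*(-17) = -122889 + 153 = -122736)
-O = -1*(-122736) = 122736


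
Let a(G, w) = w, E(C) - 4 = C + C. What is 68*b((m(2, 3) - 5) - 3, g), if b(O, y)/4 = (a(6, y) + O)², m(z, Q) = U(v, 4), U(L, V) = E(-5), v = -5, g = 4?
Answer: 27200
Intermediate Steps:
E(C) = 4 + 2*C (E(C) = 4 + (C + C) = 4 + 2*C)
U(L, V) = -6 (U(L, V) = 4 + 2*(-5) = 4 - 10 = -6)
m(z, Q) = -6
b(O, y) = 4*(O + y)² (b(O, y) = 4*(y + O)² = 4*(O + y)²)
68*b((m(2, 3) - 5) - 3, g) = 68*(4*(((-6 - 5) - 3) + 4)²) = 68*(4*((-11 - 3) + 4)²) = 68*(4*(-14 + 4)²) = 68*(4*(-10)²) = 68*(4*100) = 68*400 = 27200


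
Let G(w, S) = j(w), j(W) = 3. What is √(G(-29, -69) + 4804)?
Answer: √4807 ≈ 69.333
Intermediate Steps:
G(w, S) = 3
√(G(-29, -69) + 4804) = √(3 + 4804) = √4807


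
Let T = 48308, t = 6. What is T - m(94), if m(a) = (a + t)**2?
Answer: 38308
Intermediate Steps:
m(a) = (6 + a)**2 (m(a) = (a + 6)**2 = (6 + a)**2)
T - m(94) = 48308 - (6 + 94)**2 = 48308 - 1*100**2 = 48308 - 1*10000 = 48308 - 10000 = 38308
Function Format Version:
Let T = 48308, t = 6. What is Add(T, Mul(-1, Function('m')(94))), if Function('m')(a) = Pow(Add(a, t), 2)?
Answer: 38308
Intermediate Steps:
Function('m')(a) = Pow(Add(6, a), 2) (Function('m')(a) = Pow(Add(a, 6), 2) = Pow(Add(6, a), 2))
Add(T, Mul(-1, Function('m')(94))) = Add(48308, Mul(-1, Pow(Add(6, 94), 2))) = Add(48308, Mul(-1, Pow(100, 2))) = Add(48308, Mul(-1, 10000)) = Add(48308, -10000) = 38308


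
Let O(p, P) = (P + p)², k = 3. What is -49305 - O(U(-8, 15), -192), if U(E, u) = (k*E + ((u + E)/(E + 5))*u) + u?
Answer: -105001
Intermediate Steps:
U(E, u) = u + 3*E + u*(E + u)/(5 + E) (U(E, u) = (3*E + ((u + E)/(E + 5))*u) + u = (3*E + ((E + u)/(5 + E))*u) + u = (3*E + u*(E + u)/(5 + E)) + u = u + 3*E + u*(E + u)/(5 + E))
-49305 - O(U(-8, 15), -192) = -49305 - (-192 + (15² + 3*(-8)² + 5*15 + 15*(-8) + 2*(-8)*15)/(5 - 8))² = -49305 - (-192 + (225 + 3*64 + 75 - 120 - 240)/(-3))² = -49305 - (-192 - (225 + 192 + 75 - 120 - 240)/3)² = -49305 - (-192 - ⅓*132)² = -49305 - (-192 - 44)² = -49305 - 1*(-236)² = -49305 - 1*55696 = -49305 - 55696 = -105001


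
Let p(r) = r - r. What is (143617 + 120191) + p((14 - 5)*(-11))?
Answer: 263808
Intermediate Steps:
p(r) = 0
(143617 + 120191) + p((14 - 5)*(-11)) = (143617 + 120191) + 0 = 263808 + 0 = 263808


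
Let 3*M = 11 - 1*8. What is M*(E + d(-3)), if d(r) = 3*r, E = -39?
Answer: -48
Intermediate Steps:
M = 1 (M = (11 - 1*8)/3 = (11 - 8)/3 = (⅓)*3 = 1)
M*(E + d(-3)) = 1*(-39 + 3*(-3)) = 1*(-39 - 9) = 1*(-48) = -48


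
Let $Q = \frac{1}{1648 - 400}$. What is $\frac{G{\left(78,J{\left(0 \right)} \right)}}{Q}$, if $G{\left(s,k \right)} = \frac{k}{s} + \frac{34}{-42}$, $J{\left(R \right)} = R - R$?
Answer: $- \frac{7072}{7} \approx -1010.3$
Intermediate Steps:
$J{\left(R \right)} = 0$
$G{\left(s,k \right)} = - \frac{17}{21} + \frac{k}{s}$ ($G{\left(s,k \right)} = \frac{k}{s} + 34 \left(- \frac{1}{42}\right) = \frac{k}{s} - \frac{17}{21} = - \frac{17}{21} + \frac{k}{s}$)
$Q = \frac{1}{1248}$ ($Q = \frac{1}{1648 - 400} = \frac{1}{1248} \approx 0.00080128$)
$\frac{G{\left(78,J{\left(0 \right)} \right)}}{Q} = \left(- \frac{17}{21} + \frac{0}{78}\right) \frac{1}{\frac{1}{1248}} = \left(- \frac{17}{21} + 0 \cdot \frac{1}{78}\right) 1248 = \left(- \frac{17}{21} + 0\right) 1248 = \left(- \frac{17}{21}\right) 1248 = - \frac{7072}{7}$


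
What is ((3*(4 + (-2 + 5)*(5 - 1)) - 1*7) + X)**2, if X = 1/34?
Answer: 1946025/1156 ≈ 1683.4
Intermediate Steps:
X = 1/34 ≈ 0.029412
((3*(4 + (-2 + 5)*(5 - 1)) - 1*7) + X)**2 = ((3*(4 + (-2 + 5)*(5 - 1)) - 1*7) + 1/34)**2 = ((3*(4 + 3*4) - 7) + 1/34)**2 = ((3*(4 + 12) - 7) + 1/34)**2 = ((3*16 - 7) + 1/34)**2 = ((48 - 7) + 1/34)**2 = (41 + 1/34)**2 = (1395/34)**2 = 1946025/1156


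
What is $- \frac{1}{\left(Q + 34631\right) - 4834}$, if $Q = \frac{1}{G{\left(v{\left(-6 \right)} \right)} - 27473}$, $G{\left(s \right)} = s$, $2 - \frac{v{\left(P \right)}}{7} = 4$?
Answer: $- \frac{27487}{819030138} \approx -3.356 \cdot 10^{-5}$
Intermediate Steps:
$v{\left(P \right)} = -14$ ($v{\left(P \right)} = 14 - 28 = -14$)
$Q = - \frac{1}{27487}$ ($Q = \frac{1}{-14 - 27473} = \frac{1}{-27487} = - \frac{1}{27487} \approx -3.6381 \cdot 10^{-5}$)
$- \frac{1}{\left(Q + 34631\right) - 4834} = - \frac{1}{\left(- \frac{1}{27487} + 34631\right) - 4834} = - \frac{1}{\frac{951902296}{27487} - 4834} = - \frac{1}{\frac{819030138}{27487}} = \left(-1\right) \frac{27487}{819030138} = - \frac{27487}{819030138}$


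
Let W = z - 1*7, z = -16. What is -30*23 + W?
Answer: -713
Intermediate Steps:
W = -23 (W = -16 - 1*7 = -16 - 7 = -23)
-30*23 + W = -30*23 - 23 = -690 - 23 = -713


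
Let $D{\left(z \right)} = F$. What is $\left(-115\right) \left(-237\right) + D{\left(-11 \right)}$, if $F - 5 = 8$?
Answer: $27268$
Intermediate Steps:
$F = 13$ ($F = 5 + 8 = 13$)
$D{\left(z \right)} = 13$
$\left(-115\right) \left(-237\right) + D{\left(-11 \right)} = \left(-115\right) \left(-237\right) + 13 = 27255 + 13 = 27268$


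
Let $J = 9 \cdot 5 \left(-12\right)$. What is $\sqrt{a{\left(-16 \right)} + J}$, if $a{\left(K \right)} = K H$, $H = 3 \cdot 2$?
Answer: $2 i \sqrt{159} \approx 25.219 i$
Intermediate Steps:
$H = 6$
$J = -540$ ($J = 45 \left(-12\right) = -540$)
$a{\left(K \right)} = 6 K$ ($a{\left(K \right)} = K 6 = 6 K$)
$\sqrt{a{\left(-16 \right)} + J} = \sqrt{6 \left(-16\right) - 540} = \sqrt{-96 - 540} = \sqrt{-636} = 2 i \sqrt{159}$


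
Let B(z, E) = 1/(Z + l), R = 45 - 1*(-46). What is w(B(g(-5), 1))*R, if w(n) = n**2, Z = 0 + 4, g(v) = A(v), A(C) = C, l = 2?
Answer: 91/36 ≈ 2.5278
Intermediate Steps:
R = 91 (R = 45 + 46 = 91)
g(v) = v
Z = 4
B(z, E) = 1/6 (B(z, E) = 1/(4 + 2) = 1/6)
w(B(g(-5), 1))*R = (1/6)**2*91 = (1/36)*91 = 91/36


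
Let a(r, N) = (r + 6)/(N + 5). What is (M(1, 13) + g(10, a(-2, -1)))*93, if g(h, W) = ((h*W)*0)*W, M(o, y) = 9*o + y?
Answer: 2046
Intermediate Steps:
a(r, N) = (6 + r)/(5 + N)
M(o, y) = y + 9*o
g(h, W) = 0 (g(h, W) = ((W*h)*0)*W = 0*W = 0)
(M(1, 13) + g(10, a(-2, -1)))*93 = ((13 + 9*1) + 0)*93 = ((13 + 9) + 0)*93 = (22 + 0)*93 = 22*93 = 2046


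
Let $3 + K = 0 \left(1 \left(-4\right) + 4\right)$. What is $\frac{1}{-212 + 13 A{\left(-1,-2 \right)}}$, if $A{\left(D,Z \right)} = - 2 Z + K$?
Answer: $- \frac{1}{199} \approx -0.0050251$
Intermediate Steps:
$K = -3$ ($K = -3 + 0 \left(1 \left(-4\right) + 4\right) = -3 + 0 \left(-4 + 4\right) = -3 + 0 \cdot 0 = -3 + 0 = -3$)
$A{\left(D,Z \right)} = -3 - 2 Z$ ($A{\left(D,Z \right)} = - 2 Z - 3 = -3 - 2 Z$)
$\frac{1}{-212 + 13 A{\left(-1,-2 \right)}} = \frac{1}{-212 + 13 \left(-3 - -4\right)} = \frac{1}{-212 + 13 \left(-3 + 4\right)} = \frac{1}{-212 + 13 \cdot 1} = \frac{1}{-212 + 13} = \frac{1}{-199} = - \frac{1}{199}$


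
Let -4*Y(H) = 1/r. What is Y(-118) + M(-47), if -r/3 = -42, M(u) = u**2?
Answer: 1113335/504 ≈ 2209.0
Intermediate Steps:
r = 126 (r = -3*(-42) = 126)
Y(H) = -1/504 (Y(H) = -1/4/126 = -1/4*1/126 = -1/504)
Y(-118) + M(-47) = -1/504 + (-47)**2 = -1/504 + 2209 = 1113335/504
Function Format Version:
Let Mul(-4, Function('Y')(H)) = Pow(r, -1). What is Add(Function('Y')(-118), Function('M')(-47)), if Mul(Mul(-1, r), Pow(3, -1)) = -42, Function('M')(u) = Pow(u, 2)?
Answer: Rational(1113335, 504) ≈ 2209.0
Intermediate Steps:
r = 126 (r = Mul(-3, -42) = 126)
Function('Y')(H) = Rational(-1, 504) (Function('Y')(H) = Mul(Rational(-1, 4), Pow(126, -1)) = Mul(Rational(-1, 4), Rational(1, 126)) = Rational(-1, 504))
Add(Function('Y')(-118), Function('M')(-47)) = Add(Rational(-1, 504), Pow(-47, 2)) = Add(Rational(-1, 504), 2209) = Rational(1113335, 504)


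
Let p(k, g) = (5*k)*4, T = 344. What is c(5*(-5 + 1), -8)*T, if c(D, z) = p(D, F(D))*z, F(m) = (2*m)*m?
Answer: 1100800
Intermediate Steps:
F(m) = 2*m²
p(k, g) = 20*k
c(D, z) = 20*D*z (c(D, z) = (20*D)*z = 20*D*z)
c(5*(-5 + 1), -8)*T = (20*(5*(-5 + 1))*(-8))*344 = (20*(5*(-4))*(-8))*344 = (20*(-20)*(-8))*344 = 3200*344 = 1100800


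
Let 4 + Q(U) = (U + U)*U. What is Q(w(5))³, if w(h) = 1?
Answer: -8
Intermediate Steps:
Q(U) = -4 + 2*U² (Q(U) = -4 + (U + U)*U = -4 + (2*U)*U = -4 + 2*U²)
Q(w(5))³ = (-4 + 2*1²)³ = (-4 + 2*1)³ = (-4 + 2)³ = (-2)³ = -8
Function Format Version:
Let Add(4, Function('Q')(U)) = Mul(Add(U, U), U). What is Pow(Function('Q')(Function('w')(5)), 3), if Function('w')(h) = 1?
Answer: -8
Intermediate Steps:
Function('Q')(U) = Add(-4, Mul(2, Pow(U, 2))) (Function('Q')(U) = Add(-4, Mul(Add(U, U), U)) = Add(-4, Mul(Mul(2, U), U)) = Add(-4, Mul(2, Pow(U, 2))))
Pow(Function('Q')(Function('w')(5)), 3) = Pow(Add(-4, Mul(2, Pow(1, 2))), 3) = Pow(Add(-4, Mul(2, 1)), 3) = Pow(Add(-4, 2), 3) = Pow(-2, 3) = -8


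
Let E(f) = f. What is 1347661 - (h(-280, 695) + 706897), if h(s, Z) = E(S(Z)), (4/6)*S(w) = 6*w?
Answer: 634509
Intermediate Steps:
S(w) = 9*w (S(w) = 3*(6*w)/2 = 9*w)
h(s, Z) = 9*Z
1347661 - (h(-280, 695) + 706897) = 1347661 - (9*695 + 706897) = 1347661 - (6255 + 706897) = 1347661 - 1*713152 = 1347661 - 713152 = 634509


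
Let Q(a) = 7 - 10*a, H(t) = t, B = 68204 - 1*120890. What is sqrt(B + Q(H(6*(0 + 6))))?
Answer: I*sqrt(53039) ≈ 230.3*I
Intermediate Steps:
B = -52686 (B = 68204 - 120890 = -52686)
sqrt(B + Q(H(6*(0 + 6)))) = sqrt(-52686 + (7 - 60*(0 + 6))) = sqrt(-52686 + (7 - 60*6)) = sqrt(-52686 + (7 - 10*36)) = sqrt(-52686 + (7 - 360)) = sqrt(-52686 - 353) = sqrt(-53039) = I*sqrt(53039)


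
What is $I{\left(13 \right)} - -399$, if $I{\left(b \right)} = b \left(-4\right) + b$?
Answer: $360$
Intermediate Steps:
$I{\left(b \right)} = - 3 b$ ($I{\left(b \right)} = - 4 b + b = - 3 b$)
$I{\left(13 \right)} - -399 = \left(-3\right) 13 - -399 = -39 + 399 = 360$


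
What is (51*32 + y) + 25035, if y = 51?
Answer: 26718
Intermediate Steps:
(51*32 + y) + 25035 = (51*32 + 51) + 25035 = (1632 + 51) + 25035 = 1683 + 25035 = 26718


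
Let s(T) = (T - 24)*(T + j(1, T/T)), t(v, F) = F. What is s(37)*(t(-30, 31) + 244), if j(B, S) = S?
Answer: 135850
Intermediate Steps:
s(T) = (1 + T)*(-24 + T) (s(T) = (T - 24)*(T + T/T) = (-24 + T)*(T + 1) = (-24 + T)*(1 + T) = (1 + T)*(-24 + T))
s(37)*(t(-30, 31) + 244) = (-24 + 37² - 23*37)*(31 + 244) = (-24 + 1369 - 851)*275 = 494*275 = 135850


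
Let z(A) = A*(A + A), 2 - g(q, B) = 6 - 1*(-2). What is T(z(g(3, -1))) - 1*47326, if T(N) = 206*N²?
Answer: 1020578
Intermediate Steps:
g(q, B) = -6 (g(q, B) = 2 - (6 - 1*(-2)) = 2 - (6 + 2) = 2 - 1*8 = 2 - 8 = -6)
z(A) = 2*A² (z(A) = A*(2*A) = 2*A²)
T(z(g(3, -1))) - 1*47326 = 206*(2*(-6)²)² - 1*47326 = 206*(2*36)² - 47326 = 206*72² - 47326 = 206*5184 - 47326 = 1067904 - 47326 = 1020578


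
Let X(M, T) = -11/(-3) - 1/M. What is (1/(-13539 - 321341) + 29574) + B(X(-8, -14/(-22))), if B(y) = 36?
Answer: 9915796799/334880 ≈ 29610.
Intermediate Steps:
X(M, T) = 11/3 - 1/M (X(M, T) = -11*(-⅓) - 1/M = 11/3 - 1/M)
(1/(-13539 - 321341) + 29574) + B(X(-8, -14/(-22))) = (1/(-13539 - 321341) + 29574) + 36 = (1/(-334880) + 29574) + 36 = (-1/334880 + 29574) + 36 = 9903741119/334880 + 36 = 9915796799/334880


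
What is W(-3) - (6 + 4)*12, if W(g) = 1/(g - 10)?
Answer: -1561/13 ≈ -120.08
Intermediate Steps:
W(g) = 1/(-10 + g)
W(-3) - (6 + 4)*12 = 1/(-10 - 3) - (6 + 4)*12 = 1/(-13) - 10*12 = -1/13 - 1*120 = -1/13 - 120 = -1561/13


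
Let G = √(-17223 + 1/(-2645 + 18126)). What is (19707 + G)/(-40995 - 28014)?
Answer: -6569/23003 - I*√4127687605022/1068328329 ≈ -0.28557 - 0.0019017*I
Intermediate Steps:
G = I*√4127687605022/15481 (G = √(-17223 + 1/15481) = √(-266629262/15481) = I*√4127687605022/15481 ≈ 131.24*I)
(19707 + G)/(-40995 - 28014) = (19707 + I*√4127687605022/15481)/(-40995 - 28014) = (19707 + I*√4127687605022/15481)/(-69009) = (19707 + I*√4127687605022/15481)*(-1/69009) = -6569/23003 - I*√4127687605022/1068328329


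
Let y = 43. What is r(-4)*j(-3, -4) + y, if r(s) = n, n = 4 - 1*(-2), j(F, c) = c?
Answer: 19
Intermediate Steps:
n = 6 (n = 4 + 2 = 6)
r(s) = 6
r(-4)*j(-3, -4) + y = 6*(-4) + 43 = -24 + 43 = 19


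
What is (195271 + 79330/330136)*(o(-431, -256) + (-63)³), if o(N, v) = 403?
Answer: -2011695828367223/41267 ≈ -4.8748e+10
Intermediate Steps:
(195271 + 79330/330136)*(o(-431, -256) + (-63)³) = (195271 + 79330/330136)*(403 + (-63)³) = (195271 + 79330*(1/330136))*(403 - 250047) = (195271 + 39665/165068)*(-249644) = (32233033093/165068)*(-249644) = -2011695828367223/41267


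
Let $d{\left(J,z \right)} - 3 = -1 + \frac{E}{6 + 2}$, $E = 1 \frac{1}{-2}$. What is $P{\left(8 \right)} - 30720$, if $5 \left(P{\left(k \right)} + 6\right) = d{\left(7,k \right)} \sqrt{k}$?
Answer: $-30726 + \frac{31 \sqrt{2}}{40} \approx -30725.0$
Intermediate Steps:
$E = - \frac{1}{2}$ ($E = 1 \left(- \frac{1}{2}\right) = - \frac{1}{2} \approx -0.5$)
$d{\left(J,z \right)} = \frac{31}{16}$ ($d{\left(J,z \right)} = 3 - \left(1 - \frac{1}{6 + 2} \left(- \frac{1}{2}\right)\right) = 3 - \left(1 - \frac{1}{8} \left(- \frac{1}{2}\right)\right) = 3 + \left(-1 + \frac{1}{8} \left(- \frac{1}{2}\right)\right) = 3 - \frac{17}{16} = \frac{31}{16}$)
$P{\left(k \right)} = -6 + \frac{31 \sqrt{k}}{80}$ ($P{\left(k \right)} = -6 + \frac{\frac{31}{16} \sqrt{k}}{5} = -6 + \frac{31 \sqrt{k}}{80}$)
$P{\left(8 \right)} - 30720 = \left(-6 + \frac{31 \sqrt{8}}{80}\right) - 30720 = \left(-6 + \frac{31 \cdot 2 \sqrt{2}}{80}\right) - 30720 = \left(-6 + \frac{31 \sqrt{2}}{40}\right) - 30720 = -30726 + \frac{31 \sqrt{2}}{40}$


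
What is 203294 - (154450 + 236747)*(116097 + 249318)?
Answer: -142949048461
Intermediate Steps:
203294 - (154450 + 236747)*(116097 + 249318) = 203294 - 391197*365415 = 203294 - 1*142949251755 = 203294 - 142949251755 = -142949048461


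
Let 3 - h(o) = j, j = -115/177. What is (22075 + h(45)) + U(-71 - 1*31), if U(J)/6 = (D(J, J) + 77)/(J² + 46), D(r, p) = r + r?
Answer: 20418819788/924825 ≈ 22079.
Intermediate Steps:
D(r, p) = 2*r
j = -115/177 (j = -115*1/177 = -115/177 ≈ -0.64972)
h(o) = 646/177 (h(o) = 3 - 1*(-115/177) = 3 + 115/177 = 646/177)
U(J) = 6*(77 + 2*J)/(46 + J²) (U(J) = 6*((2*J + 77)/(J² + 46)) = 6*((77 + 2*J)/(46 + J²)) = 6*(77 + 2*J)/(46 + J²))
(22075 + h(45)) + U(-71 - 1*31) = (22075 + 646/177) + 6*(77 + 2*(-71 - 1*31))/(46 + (-71 - 1*31)²) = 3907921/177 + 6*(77 + 2*(-71 - 31))/(46 + (-71 - 31)²) = 3907921/177 + 6*(77 + 2*(-102))/(46 + (-102)²) = 3907921/177 + 6*(77 - 204)/(46 + 10404) = 3907921/177 + 6*(-127)/10450 = 3907921/177 + 6*(1/10450)*(-127) = 3907921/177 - 381/5225 = 20418819788/924825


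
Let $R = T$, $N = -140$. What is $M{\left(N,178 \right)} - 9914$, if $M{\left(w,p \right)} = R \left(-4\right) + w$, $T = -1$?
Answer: $-10050$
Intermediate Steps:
$R = -1$
$M{\left(w,p \right)} = 4 + w$ ($M{\left(w,p \right)} = \left(-1\right) \left(-4\right) + w = 4 + w$)
$M{\left(N,178 \right)} - 9914 = \left(4 - 140\right) - 9914 = -136 - 9914 = -10050$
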